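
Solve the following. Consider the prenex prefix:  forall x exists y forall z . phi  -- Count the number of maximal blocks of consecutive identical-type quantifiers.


Quantifier-type sequence: A E A  (A=forall, E=exists)
Group into maximal same-type runs:
  Ax1 | Ex1 | Ax1
Number of blocks = 3

3


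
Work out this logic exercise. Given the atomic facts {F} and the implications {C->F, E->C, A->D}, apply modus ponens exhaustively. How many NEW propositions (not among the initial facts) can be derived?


Initial facts: {F}
Apply modus ponens to closure:
  (no implication fires)
Final known: {F}
New propositions: {(none)}
Count = 0

0


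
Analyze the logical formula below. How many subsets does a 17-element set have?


The power set of a set with n elements has 2^n elements.
|P(S)| = 2^17 = 131072

131072


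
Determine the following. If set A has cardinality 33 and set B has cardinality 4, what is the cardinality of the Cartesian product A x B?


The Cartesian product A x B contains all ordered pairs (a, b).
|A x B| = |A| * |B| = 33 * 4 = 132

132


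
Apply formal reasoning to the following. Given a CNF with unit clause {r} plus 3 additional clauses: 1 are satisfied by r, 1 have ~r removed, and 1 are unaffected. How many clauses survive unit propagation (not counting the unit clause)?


Satisfied (removed): 1
Shortened (remain): 1
Unchanged (remain): 1
Remaining = 1 + 1 = 2

2


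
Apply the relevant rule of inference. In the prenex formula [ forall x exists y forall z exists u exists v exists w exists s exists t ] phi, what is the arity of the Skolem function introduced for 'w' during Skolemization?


Quantifier prefix: forall x exists y forall z exists u exists v exists w exists s exists t
'w' is existentially quantified at position 6.
Universal variables preceding it: x, z
Skolem function arity = 2

2


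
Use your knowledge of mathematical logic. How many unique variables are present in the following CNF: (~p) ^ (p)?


Identify each variable that appears in the formula.
Variables found: p
Count = 1

1


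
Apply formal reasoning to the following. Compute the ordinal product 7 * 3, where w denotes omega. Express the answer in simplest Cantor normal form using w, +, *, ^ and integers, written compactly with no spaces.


Compute 7 * 3.
Ordinal * is associative and left-distributive over +, but NOT commutative; for finite n>1, n*w = w but w*n stays w*n.
Both finite; ordinal * agrees with natural *: 7 * 3 = 21.
Result = 21

21


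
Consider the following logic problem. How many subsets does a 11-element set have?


The power set of a set with n elements has 2^n elements.
|P(S)| = 2^11 = 2048

2048


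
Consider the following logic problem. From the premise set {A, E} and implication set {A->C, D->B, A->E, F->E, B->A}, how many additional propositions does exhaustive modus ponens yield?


Initial facts: {A, E}
Apply modus ponens to closure:
  A and A->C  =>  C
Final known: {A, C, E}
New propositions: {C}
Count = 1

1


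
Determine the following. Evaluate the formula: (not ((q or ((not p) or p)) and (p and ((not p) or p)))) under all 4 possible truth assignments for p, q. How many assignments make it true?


Check all 4 assignments:
p=0, q=0: 1
p=0, q=1: 1
p=1, q=0: 0
p=1, q=1: 0
Count of True = 2

2


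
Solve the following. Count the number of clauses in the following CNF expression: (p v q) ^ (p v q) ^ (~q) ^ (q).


A CNF formula is a conjunction of clauses.
Clauses are separated by ^.
Counting the conjuncts: 4 clauses.

4


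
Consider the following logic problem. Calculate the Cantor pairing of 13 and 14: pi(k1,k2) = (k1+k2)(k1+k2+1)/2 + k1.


k1 + k2 = 27
(k1+k2)(k1+k2+1)/2 = 27 * 28 / 2 = 378
pi = 378 + 13 = 391

391


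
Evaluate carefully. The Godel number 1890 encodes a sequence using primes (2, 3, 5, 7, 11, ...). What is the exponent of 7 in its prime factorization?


Factorize 1890 by dividing by 7 repeatedly.
Division steps: 7 divides 1890 exactly 1 time(s).
Exponent of 7 = 1

1


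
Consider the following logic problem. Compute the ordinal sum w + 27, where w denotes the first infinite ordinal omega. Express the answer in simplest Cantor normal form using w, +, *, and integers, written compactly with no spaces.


Compute w + 27.
Ordinal + is associative but NOT commutative; for finite n>0, n + w = w but w + n stays w+n.
w + 27 is already in normal form (a successor ordinal beyond w).
Result = w+27

w+27


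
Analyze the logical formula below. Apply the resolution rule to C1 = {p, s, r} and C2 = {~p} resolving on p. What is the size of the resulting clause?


Remove p from C1 and ~p from C2.
C1 remainder: {s, r}
C2 remainder: {}
Union (resolvent): {r, s}
Resolvent has 2 literal(s).

2


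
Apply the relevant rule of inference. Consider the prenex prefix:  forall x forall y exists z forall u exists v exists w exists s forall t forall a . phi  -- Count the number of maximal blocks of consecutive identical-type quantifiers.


Quantifier-type sequence: A A E A E E E A A  (A=forall, E=exists)
Group into maximal same-type runs:
  Ax2 | Ex1 | Ax1 | Ex3 | Ax2
Number of blocks = 5

5


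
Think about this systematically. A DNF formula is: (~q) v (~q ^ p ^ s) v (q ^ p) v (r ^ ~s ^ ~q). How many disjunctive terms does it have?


A DNF formula is a disjunction of terms (conjunctions).
Terms are separated by v.
Counting the disjuncts: 4 terms.

4


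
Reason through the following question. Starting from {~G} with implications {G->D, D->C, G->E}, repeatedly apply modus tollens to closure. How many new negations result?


Initial negated facts: {~G}
Apply modus tollens to closure:
  (no implication fires)
Final negated: {~G}
New negations: {(none)}
Count = 0

0


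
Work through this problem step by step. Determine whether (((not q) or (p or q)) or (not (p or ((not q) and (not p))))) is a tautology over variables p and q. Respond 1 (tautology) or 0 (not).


Check all 4 assignments:
p=0, q=0: 1
p=0, q=1: 1
p=1, q=0: 1
p=1, q=1: 1
Satisfying count = 4/4.
Tautology iff count = 4: yes.

1


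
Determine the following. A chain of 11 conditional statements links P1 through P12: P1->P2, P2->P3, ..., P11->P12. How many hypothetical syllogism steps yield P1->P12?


With 11 implications in a chain connecting 12 propositions:
P1->P2, P2->P3, ..., P11->P12
Steps needed = (number of implications) - 1 = 11 - 1 = 10

10


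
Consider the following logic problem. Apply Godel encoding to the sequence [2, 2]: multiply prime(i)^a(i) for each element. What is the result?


Encode each element as an exponent of the corresponding prime:
  2^2 = 4
  3^2 = 9
Product = 4 * 9 = 36

36


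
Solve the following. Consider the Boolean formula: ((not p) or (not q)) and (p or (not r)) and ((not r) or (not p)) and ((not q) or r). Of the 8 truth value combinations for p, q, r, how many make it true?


Evaluate all 8 assignments for p, q, r:
p=0, q=0, r=0: 1
p=0, q=0, r=1: 0
p=0, q=1, r=0: 0
p=0, q=1, r=1: 0
p=1, q=0, r=0: 1
p=1, q=0, r=1: 0
p=1, q=1, r=0: 0
p=1, q=1, r=1: 0
Satisfying count = 2

2


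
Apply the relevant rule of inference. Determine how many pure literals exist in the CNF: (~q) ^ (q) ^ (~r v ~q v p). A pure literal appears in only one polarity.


Check each variable for pure literal status:
p: pure positive
q: mixed (not pure)
r: pure negative
Pure literal count = 2

2


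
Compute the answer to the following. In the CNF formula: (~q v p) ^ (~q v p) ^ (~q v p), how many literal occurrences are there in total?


Counting literals in each clause:
Clause 1: 2 literal(s)
Clause 2: 2 literal(s)
Clause 3: 2 literal(s)
Total = 6

6


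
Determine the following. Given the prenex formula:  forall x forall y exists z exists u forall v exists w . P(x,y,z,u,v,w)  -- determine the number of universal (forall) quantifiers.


Quantifier prefix: forall x forall y exists z exists u forall v exists w
Mark each quantifier type:
  U U E E U E
Universal count = 3, Existential count = 3
Asked for universal (forall) quantifiers: 3

3


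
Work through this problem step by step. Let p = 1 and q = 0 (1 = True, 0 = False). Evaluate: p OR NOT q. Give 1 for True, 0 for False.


p = 1, q = 0
Operation: p OR NOT q
Evaluate: 1 OR NOT 0 = 1

1


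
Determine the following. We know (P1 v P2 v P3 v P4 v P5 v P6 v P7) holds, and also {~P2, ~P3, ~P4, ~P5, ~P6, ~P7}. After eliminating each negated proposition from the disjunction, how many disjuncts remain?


Original disjuncts (7): P1, P2, P3, P4, P5, P6, P7
Negated (eliminate): ~P2, ~P3, ~P4, ~P5, ~P6, ~P7
Remaining disjuncts: P1
Count = 7 - 6 = 1

1


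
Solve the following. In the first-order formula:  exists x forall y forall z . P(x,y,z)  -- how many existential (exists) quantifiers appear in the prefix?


Quantifier prefix: exists x forall y forall z
Mark each quantifier type:
  E U U
Universal count = 2, Existential count = 1
Asked for existential (exists) quantifiers: 1

1


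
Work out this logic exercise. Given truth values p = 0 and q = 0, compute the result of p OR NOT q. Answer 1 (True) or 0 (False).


p = 0, q = 0
Operation: p OR NOT q
Evaluate: 0 OR NOT 0 = 1

1


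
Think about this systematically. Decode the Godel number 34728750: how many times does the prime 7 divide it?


Factorize 34728750 by dividing by 7 repeatedly.
Division steps: 7 divides 34728750 exactly 3 time(s).
Exponent of 7 = 3

3


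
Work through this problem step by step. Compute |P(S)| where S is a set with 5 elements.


The power set of a set with n elements has 2^n elements.
|P(S)| = 2^5 = 32

32


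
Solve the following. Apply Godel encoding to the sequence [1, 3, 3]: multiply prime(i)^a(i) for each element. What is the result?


Encode each element as an exponent of the corresponding prime:
  2^1 = 2
  3^3 = 27
  5^3 = 125
Product = 2 * 27 * 125 = 6750

6750


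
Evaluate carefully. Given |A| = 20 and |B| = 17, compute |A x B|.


The Cartesian product A x B contains all ordered pairs (a, b).
|A x B| = |A| * |B| = 20 * 17 = 340

340


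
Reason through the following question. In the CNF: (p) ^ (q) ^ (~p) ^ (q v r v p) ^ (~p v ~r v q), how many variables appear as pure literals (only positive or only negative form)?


Check each variable for pure literal status:
p: mixed (not pure)
q: pure positive
r: mixed (not pure)
Pure literal count = 1

1


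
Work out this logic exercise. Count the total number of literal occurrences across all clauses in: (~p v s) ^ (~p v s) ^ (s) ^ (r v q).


Counting literals in each clause:
Clause 1: 2 literal(s)
Clause 2: 2 literal(s)
Clause 3: 1 literal(s)
Clause 4: 2 literal(s)
Total = 7

7


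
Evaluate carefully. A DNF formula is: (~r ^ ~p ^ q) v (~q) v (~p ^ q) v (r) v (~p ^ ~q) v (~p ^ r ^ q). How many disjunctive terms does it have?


A DNF formula is a disjunction of terms (conjunctions).
Terms are separated by v.
Counting the disjuncts: 6 terms.

6


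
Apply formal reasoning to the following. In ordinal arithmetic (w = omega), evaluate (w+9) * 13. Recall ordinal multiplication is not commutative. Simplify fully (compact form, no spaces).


Compute (w+9) * 13.
Ordinal * is associative and left-distributive over +, but NOT commutative; for finite n>1, n*w = w but w*n stays w*n.
(w+9) * 13 = (w+9) repeated 13 times. Each intermediate +9 is absorbed by the following w; only the last survives: w*13+9.
Result = w*13+9

w*13+9


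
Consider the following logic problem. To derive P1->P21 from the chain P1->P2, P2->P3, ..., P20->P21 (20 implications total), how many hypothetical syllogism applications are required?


With 20 implications in a chain connecting 21 propositions:
P1->P2, P2->P3, ..., P20->P21
Steps needed = (number of implications) - 1 = 20 - 1 = 19

19


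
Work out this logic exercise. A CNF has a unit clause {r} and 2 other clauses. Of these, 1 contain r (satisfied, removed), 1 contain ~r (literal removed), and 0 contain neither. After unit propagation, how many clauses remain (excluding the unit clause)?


Satisfied (removed): 1
Shortened (remain): 1
Unchanged (remain): 0
Remaining = 1 + 0 = 1

1


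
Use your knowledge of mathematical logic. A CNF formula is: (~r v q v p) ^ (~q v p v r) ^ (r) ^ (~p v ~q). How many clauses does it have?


A CNF formula is a conjunction of clauses.
Clauses are separated by ^.
Counting the conjuncts: 4 clauses.

4


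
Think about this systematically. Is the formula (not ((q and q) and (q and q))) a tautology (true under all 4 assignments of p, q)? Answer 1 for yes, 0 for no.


Check all 4 assignments:
p=0, q=0: 1
p=0, q=1: 0
p=1, q=0: 1
p=1, q=1: 0
Satisfying count = 2/4.
Tautology iff count = 4: no.

0


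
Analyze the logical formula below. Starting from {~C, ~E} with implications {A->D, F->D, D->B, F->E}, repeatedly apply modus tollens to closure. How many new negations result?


Initial negated facts: {~C, ~E}
Apply modus tollens to closure:
  ~E and F->E  =>  ~F
Final negated: {~C, ~E, ~F}
New negations: {~F}
Count = 1

1


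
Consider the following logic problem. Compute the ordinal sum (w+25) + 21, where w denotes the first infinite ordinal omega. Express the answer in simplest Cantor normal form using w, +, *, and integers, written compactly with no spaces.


Compute (w+25) + 21.
Ordinal + is associative but NOT commutative; for finite n>0, n + w = w but w + n stays w+n.
By associativity: (w+25) + 21 = w + (25+21) = w+46.
Result = w+46

w+46


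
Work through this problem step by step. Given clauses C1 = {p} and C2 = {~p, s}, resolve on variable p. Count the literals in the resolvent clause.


Remove p from C1 and ~p from C2.
C1 remainder: {}
C2 remainder: {s}
Union (resolvent): {s}
Resolvent has 1 literal(s).

1


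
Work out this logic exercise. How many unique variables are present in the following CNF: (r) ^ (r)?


Identify each variable that appears in the formula.
Variables found: r
Count = 1

1


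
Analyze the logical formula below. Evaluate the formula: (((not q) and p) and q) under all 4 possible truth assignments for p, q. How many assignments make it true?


Check all 4 assignments:
p=0, q=0: 0
p=0, q=1: 0
p=1, q=0: 0
p=1, q=1: 0
Count of True = 0

0


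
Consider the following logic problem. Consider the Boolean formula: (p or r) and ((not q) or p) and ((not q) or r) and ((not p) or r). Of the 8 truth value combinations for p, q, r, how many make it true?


Evaluate all 8 assignments for p, q, r:
p=0, q=0, r=0: 0
p=0, q=0, r=1: 1
p=0, q=1, r=0: 0
p=0, q=1, r=1: 0
p=1, q=0, r=0: 0
p=1, q=0, r=1: 1
p=1, q=1, r=0: 0
p=1, q=1, r=1: 1
Satisfying count = 3

3


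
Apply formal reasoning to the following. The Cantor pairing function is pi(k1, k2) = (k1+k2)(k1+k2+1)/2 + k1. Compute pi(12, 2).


k1 + k2 = 14
(k1+k2)(k1+k2+1)/2 = 14 * 15 / 2 = 105
pi = 105 + 12 = 117

117


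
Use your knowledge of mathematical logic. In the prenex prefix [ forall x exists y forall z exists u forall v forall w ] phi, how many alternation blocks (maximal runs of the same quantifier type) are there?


Quantifier-type sequence: A E A E A A  (A=forall, E=exists)
Group into maximal same-type runs:
  Ax1 | Ex1 | Ax1 | Ex1 | Ax2
Number of blocks = 5

5


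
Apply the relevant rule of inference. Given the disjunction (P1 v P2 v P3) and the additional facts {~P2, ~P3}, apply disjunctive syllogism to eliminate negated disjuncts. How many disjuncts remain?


Original disjuncts (3): P1, P2, P3
Negated (eliminate): ~P2, ~P3
Remaining disjuncts: P1
Count = 3 - 2 = 1

1


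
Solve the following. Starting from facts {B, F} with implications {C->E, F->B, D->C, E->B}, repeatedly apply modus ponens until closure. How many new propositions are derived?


Initial facts: {B, F}
Apply modus ponens to closure:
  (no implication fires)
Final known: {B, F}
New propositions: {(none)}
Count = 0

0


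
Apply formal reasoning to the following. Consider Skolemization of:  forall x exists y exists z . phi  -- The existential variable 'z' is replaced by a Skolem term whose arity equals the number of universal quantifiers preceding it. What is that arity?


Quantifier prefix: forall x exists y exists z
'z' is existentially quantified at position 3.
Universal variables preceding it: x
Skolem function arity = 1

1


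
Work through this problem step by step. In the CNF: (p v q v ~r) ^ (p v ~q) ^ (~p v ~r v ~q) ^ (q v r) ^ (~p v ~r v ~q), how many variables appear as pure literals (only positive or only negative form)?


Check each variable for pure literal status:
p: mixed (not pure)
q: mixed (not pure)
r: mixed (not pure)
Pure literal count = 0

0


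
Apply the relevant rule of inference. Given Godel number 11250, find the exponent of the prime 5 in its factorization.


Factorize 11250 by dividing by 5 repeatedly.
Division steps: 5 divides 11250 exactly 4 time(s).
Exponent of 5 = 4

4


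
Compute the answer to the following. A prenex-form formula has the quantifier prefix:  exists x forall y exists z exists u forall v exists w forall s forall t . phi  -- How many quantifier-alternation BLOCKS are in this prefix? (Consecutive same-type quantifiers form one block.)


Quantifier-type sequence: E A E E A E A A  (A=forall, E=exists)
Group into maximal same-type runs:
  Ex1 | Ax1 | Ex2 | Ax1 | Ex1 | Ax2
Number of blocks = 6

6


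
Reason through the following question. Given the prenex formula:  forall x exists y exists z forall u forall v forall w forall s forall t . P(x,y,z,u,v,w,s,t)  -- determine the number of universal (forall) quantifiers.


Quantifier prefix: forall x exists y exists z forall u forall v forall w forall s forall t
Mark each quantifier type:
  U E E U U U U U
Universal count = 6, Existential count = 2
Asked for universal (forall) quantifiers: 6

6


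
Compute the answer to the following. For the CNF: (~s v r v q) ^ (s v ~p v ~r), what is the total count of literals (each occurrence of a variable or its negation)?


Counting literals in each clause:
Clause 1: 3 literal(s)
Clause 2: 3 literal(s)
Total = 6

6


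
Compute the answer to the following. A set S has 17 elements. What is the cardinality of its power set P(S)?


The power set of a set with n elements has 2^n elements.
|P(S)| = 2^17 = 131072

131072


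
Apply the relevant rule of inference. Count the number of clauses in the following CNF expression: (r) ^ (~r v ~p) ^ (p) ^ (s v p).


A CNF formula is a conjunction of clauses.
Clauses are separated by ^.
Counting the conjuncts: 4 clauses.

4


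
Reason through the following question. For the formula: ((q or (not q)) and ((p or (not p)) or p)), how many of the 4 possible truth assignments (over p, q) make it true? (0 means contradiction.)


Check all 4 assignments:
p=0, q=0: 1
p=0, q=1: 1
p=1, q=0: 1
p=1, q=1: 1
Count of True = 4

4


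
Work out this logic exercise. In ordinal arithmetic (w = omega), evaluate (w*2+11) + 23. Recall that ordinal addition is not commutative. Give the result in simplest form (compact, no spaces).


Compute (w*2+11) + 23.
Ordinal + is associative but NOT commutative; for finite n>0, n + w = w but w + n stays w+n.
By associativity: (w*2+11) + 23 = w*2 + (11+23) = w*2+34.
Result = w*2+34

w*2+34


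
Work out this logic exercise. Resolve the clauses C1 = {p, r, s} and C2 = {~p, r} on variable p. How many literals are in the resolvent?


Remove p from C1 and ~p from C2.
C1 remainder: {r, s}
C2 remainder: {r}
Union (resolvent): {r, s}
Resolvent has 2 literal(s).

2


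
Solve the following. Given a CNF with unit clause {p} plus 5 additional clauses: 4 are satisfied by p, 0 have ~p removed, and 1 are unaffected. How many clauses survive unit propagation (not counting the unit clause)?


Satisfied (removed): 4
Shortened (remain): 0
Unchanged (remain): 1
Remaining = 0 + 1 = 1

1


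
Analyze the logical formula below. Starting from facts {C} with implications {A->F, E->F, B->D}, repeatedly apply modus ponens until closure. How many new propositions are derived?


Initial facts: {C}
Apply modus ponens to closure:
  (no implication fires)
Final known: {C}
New propositions: {(none)}
Count = 0

0


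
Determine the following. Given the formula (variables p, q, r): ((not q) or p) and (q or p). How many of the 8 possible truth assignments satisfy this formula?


Evaluate all 8 assignments for p, q, r:
p=0, q=0, r=0: 0
p=0, q=0, r=1: 0
p=0, q=1, r=0: 0
p=0, q=1, r=1: 0
p=1, q=0, r=0: 1
p=1, q=0, r=1: 1
p=1, q=1, r=0: 1
p=1, q=1, r=1: 1
Satisfying count = 4

4


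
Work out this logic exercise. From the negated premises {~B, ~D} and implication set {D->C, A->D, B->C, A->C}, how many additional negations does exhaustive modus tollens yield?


Initial negated facts: {~B, ~D}
Apply modus tollens to closure:
  ~D and A->D  =>  ~A
Final negated: {~A, ~B, ~D}
New negations: {~A}
Count = 1

1


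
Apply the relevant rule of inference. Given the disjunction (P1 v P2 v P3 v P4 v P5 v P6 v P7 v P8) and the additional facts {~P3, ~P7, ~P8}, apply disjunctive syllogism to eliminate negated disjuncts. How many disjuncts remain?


Original disjuncts (8): P1, P2, P3, P4, P5, P6, P7, P8
Negated (eliminate): ~P3, ~P7, ~P8
Remaining disjuncts: P1, P2, P4, P5, P6
Count = 8 - 3 = 5

5


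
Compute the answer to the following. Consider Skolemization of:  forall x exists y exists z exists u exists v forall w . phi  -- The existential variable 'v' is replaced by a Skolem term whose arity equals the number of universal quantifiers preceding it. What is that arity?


Quantifier prefix: forall x exists y exists z exists u exists v forall w
'v' is existentially quantified at position 5.
Universal variables preceding it: x
Skolem function arity = 1

1


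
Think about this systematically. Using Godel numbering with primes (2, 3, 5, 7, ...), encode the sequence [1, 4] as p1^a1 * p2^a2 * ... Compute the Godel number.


Encode each element as an exponent of the corresponding prime:
  2^1 = 2
  3^4 = 81
Product = 2 * 81 = 162

162


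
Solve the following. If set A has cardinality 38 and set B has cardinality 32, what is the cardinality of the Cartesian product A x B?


The Cartesian product A x B contains all ordered pairs (a, b).
|A x B| = |A| * |B| = 38 * 32 = 1216

1216


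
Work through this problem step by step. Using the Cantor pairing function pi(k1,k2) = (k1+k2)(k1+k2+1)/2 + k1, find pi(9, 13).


k1 + k2 = 22
(k1+k2)(k1+k2+1)/2 = 22 * 23 / 2 = 253
pi = 253 + 9 = 262

262


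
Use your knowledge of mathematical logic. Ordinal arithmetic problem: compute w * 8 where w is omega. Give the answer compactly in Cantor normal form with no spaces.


Compute w * 8.
Ordinal * is associative and left-distributive over +, but NOT commutative; for finite n>1, n*w = w but w*n stays w*n.
w * 8 means 8 copies of w concatenated: w*8.
Result = w*8

w*8


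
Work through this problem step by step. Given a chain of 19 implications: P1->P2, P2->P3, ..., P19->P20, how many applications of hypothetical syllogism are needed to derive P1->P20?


With 19 implications in a chain connecting 20 propositions:
P1->P2, P2->P3, ..., P19->P20
Steps needed = (number of implications) - 1 = 19 - 1 = 18

18


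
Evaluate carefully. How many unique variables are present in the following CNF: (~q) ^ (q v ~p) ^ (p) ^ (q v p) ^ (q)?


Identify each variable that appears in the formula.
Variables found: p, q
Count = 2

2


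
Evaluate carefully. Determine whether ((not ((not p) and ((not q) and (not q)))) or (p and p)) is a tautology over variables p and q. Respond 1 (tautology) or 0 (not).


Check all 4 assignments:
p=0, q=0: 0
p=0, q=1: 1
p=1, q=0: 1
p=1, q=1: 1
Satisfying count = 3/4.
Tautology iff count = 4: no.

0


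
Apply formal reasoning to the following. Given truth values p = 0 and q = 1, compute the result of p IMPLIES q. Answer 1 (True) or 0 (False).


p = 0, q = 1
Operation: p IMPLIES q
Evaluate: 0 IMPLIES 1 = 1

1


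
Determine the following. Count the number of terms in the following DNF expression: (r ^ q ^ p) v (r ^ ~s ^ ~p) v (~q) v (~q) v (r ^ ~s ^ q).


A DNF formula is a disjunction of terms (conjunctions).
Terms are separated by v.
Counting the disjuncts: 5 terms.

5


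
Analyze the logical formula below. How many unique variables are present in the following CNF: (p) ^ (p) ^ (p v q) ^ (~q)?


Identify each variable that appears in the formula.
Variables found: p, q
Count = 2

2


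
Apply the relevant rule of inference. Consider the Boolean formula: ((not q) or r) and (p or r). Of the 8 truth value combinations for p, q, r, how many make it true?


Evaluate all 8 assignments for p, q, r:
p=0, q=0, r=0: 0
p=0, q=0, r=1: 1
p=0, q=1, r=0: 0
p=0, q=1, r=1: 1
p=1, q=0, r=0: 1
p=1, q=0, r=1: 1
p=1, q=1, r=0: 0
p=1, q=1, r=1: 1
Satisfying count = 5

5


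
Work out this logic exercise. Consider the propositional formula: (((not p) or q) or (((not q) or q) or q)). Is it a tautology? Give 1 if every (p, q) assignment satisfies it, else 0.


Check all 4 assignments:
p=0, q=0: 1
p=0, q=1: 1
p=1, q=0: 1
p=1, q=1: 1
Satisfying count = 4/4.
Tautology iff count = 4: yes.

1


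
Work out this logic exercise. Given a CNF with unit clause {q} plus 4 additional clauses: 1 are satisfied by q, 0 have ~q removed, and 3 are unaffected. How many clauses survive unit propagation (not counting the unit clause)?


Satisfied (removed): 1
Shortened (remain): 0
Unchanged (remain): 3
Remaining = 0 + 3 = 3

3


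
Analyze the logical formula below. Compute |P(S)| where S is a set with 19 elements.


The power set of a set with n elements has 2^n elements.
|P(S)| = 2^19 = 524288

524288


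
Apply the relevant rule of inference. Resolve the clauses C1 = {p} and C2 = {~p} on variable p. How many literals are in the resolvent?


Remove p from C1 and ~p from C2.
C1 remainder: {}
C2 remainder: {}
Union (resolvent): {} (empty clause)
Resolvent has 0 literal(s).

0


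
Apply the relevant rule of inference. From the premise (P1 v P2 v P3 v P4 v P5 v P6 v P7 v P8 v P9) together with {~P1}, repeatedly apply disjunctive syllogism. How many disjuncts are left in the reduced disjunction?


Original disjuncts (9): P1, P2, P3, P4, P5, P6, P7, P8, P9
Negated (eliminate): ~P1
Remaining disjuncts: P2, P3, P4, P5, P6, P7, P8, P9
Count = 9 - 1 = 8

8


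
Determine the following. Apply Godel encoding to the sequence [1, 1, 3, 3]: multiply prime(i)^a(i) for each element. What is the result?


Encode each element as an exponent of the corresponding prime:
  2^1 = 2
  3^1 = 3
  5^3 = 125
  7^3 = 343
Product = 2 * 3 * 125 * 343 = 257250

257250


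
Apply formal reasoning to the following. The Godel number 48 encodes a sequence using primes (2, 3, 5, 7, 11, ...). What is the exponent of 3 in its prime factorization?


Factorize 48 by dividing by 3 repeatedly.
Division steps: 3 divides 48 exactly 1 time(s).
Exponent of 3 = 1

1


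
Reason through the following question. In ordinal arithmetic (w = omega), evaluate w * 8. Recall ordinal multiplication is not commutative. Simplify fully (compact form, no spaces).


Compute w * 8.
Ordinal * is associative and left-distributive over +, but NOT commutative; for finite n>1, n*w = w but w*n stays w*n.
w * 8 means 8 copies of w concatenated: w*8.
Result = w*8

w*8


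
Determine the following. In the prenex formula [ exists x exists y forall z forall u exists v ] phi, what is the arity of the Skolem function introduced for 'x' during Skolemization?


Quantifier prefix: exists x exists y forall z forall u exists v
'x' is existentially quantified at position 1.
No universal quantifiers precede it.
Skolem function arity = 0 (a Skolem constant)

0


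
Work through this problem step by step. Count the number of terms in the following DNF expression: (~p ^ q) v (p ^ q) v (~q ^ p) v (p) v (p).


A DNF formula is a disjunction of terms (conjunctions).
Terms are separated by v.
Counting the disjuncts: 5 terms.

5


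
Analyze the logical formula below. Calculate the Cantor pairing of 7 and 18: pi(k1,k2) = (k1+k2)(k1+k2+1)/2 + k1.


k1 + k2 = 25
(k1+k2)(k1+k2+1)/2 = 25 * 26 / 2 = 325
pi = 325 + 7 = 332

332


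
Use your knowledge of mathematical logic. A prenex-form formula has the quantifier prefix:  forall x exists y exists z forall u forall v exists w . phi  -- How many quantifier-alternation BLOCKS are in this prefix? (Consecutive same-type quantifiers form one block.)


Quantifier-type sequence: A E E A A E  (A=forall, E=exists)
Group into maximal same-type runs:
  Ax1 | Ex2 | Ax2 | Ex1
Number of blocks = 4

4


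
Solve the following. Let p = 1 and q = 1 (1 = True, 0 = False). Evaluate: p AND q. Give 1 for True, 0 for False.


p = 1, q = 1
Operation: p AND q
Evaluate: 1 AND 1 = 1

1


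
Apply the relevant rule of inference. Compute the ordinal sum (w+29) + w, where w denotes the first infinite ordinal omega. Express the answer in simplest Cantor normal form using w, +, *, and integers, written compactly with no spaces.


Compute (w+29) + w.
Ordinal + is associative but NOT commutative; for finite n>0, n + w = w but w + n stays w+n.
(w+29) + w = w + (29+w) = w + w = w*2 (the finite tail 29 is absorbed by the right w).
Result = w*2

w*2


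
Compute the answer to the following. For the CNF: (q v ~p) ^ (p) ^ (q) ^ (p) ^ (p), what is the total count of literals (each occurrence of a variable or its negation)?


Counting literals in each clause:
Clause 1: 2 literal(s)
Clause 2: 1 literal(s)
Clause 3: 1 literal(s)
Clause 4: 1 literal(s)
Clause 5: 1 literal(s)
Total = 6

6


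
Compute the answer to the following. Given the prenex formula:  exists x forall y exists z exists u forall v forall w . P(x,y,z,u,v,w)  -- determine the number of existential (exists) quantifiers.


Quantifier prefix: exists x forall y exists z exists u forall v forall w
Mark each quantifier type:
  E U E E U U
Universal count = 3, Existential count = 3
Asked for existential (exists) quantifiers: 3

3


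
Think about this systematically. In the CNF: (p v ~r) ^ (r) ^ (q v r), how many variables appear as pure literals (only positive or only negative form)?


Check each variable for pure literal status:
p: pure positive
q: pure positive
r: mixed (not pure)
Pure literal count = 2

2


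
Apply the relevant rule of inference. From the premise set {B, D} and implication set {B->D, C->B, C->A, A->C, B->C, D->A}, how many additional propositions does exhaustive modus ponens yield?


Initial facts: {B, D}
Apply modus ponens to closure:
  B and B->C  =>  C
  D and D->A  =>  A
Final known: {A, B, C, D}
New propositions: {A, C}
Count = 2

2


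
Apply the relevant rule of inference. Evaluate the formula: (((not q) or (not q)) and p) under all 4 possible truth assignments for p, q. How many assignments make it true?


Check all 4 assignments:
p=0, q=0: 0
p=0, q=1: 0
p=1, q=0: 1
p=1, q=1: 0
Count of True = 1

1


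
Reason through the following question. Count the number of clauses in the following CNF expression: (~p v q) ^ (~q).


A CNF formula is a conjunction of clauses.
Clauses are separated by ^.
Counting the conjuncts: 2 clauses.

2


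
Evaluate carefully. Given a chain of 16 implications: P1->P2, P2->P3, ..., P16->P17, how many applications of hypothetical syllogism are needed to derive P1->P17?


With 16 implications in a chain connecting 17 propositions:
P1->P2, P2->P3, ..., P16->P17
Steps needed = (number of implications) - 1 = 16 - 1 = 15

15


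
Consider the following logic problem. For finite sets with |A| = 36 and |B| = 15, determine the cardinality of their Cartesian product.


The Cartesian product A x B contains all ordered pairs (a, b).
|A x B| = |A| * |B| = 36 * 15 = 540

540


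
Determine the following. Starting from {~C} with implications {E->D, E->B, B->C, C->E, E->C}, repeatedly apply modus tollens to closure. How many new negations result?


Initial negated facts: {~C}
Apply modus tollens to closure:
  ~C and B->C  =>  ~B
  ~C and E->C  =>  ~E
Final negated: {~B, ~C, ~E}
New negations: {~B, ~E}
Count = 2

2


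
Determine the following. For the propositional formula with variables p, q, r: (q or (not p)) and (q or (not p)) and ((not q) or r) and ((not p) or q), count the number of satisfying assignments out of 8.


Evaluate all 8 assignments for p, q, r:
p=0, q=0, r=0: 1
p=0, q=0, r=1: 1
p=0, q=1, r=0: 0
p=0, q=1, r=1: 1
p=1, q=0, r=0: 0
p=1, q=0, r=1: 0
p=1, q=1, r=0: 0
p=1, q=1, r=1: 1
Satisfying count = 4

4


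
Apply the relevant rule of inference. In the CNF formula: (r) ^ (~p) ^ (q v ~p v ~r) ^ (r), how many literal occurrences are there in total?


Counting literals in each clause:
Clause 1: 1 literal(s)
Clause 2: 1 literal(s)
Clause 3: 3 literal(s)
Clause 4: 1 literal(s)
Total = 6

6


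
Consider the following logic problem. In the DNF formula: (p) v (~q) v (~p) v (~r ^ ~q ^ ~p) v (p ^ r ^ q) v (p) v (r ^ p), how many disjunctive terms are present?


A DNF formula is a disjunction of terms (conjunctions).
Terms are separated by v.
Counting the disjuncts: 7 terms.

7


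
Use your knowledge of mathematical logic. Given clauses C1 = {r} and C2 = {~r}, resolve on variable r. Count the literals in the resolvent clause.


Remove r from C1 and ~r from C2.
C1 remainder: {}
C2 remainder: {}
Union (resolvent): {} (empty clause)
Resolvent has 0 literal(s).

0


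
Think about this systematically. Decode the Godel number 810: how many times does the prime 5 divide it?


Factorize 810 by dividing by 5 repeatedly.
Division steps: 5 divides 810 exactly 1 time(s).
Exponent of 5 = 1

1


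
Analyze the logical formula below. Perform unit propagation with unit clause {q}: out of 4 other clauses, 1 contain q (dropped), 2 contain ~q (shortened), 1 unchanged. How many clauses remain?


Satisfied (removed): 1
Shortened (remain): 2
Unchanged (remain): 1
Remaining = 2 + 1 = 3

3


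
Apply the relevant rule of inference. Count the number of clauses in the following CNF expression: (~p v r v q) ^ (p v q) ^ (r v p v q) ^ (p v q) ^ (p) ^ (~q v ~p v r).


A CNF formula is a conjunction of clauses.
Clauses are separated by ^.
Counting the conjuncts: 6 clauses.

6


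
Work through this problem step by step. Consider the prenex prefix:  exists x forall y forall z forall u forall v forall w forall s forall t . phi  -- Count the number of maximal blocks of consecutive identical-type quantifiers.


Quantifier-type sequence: E A A A A A A A  (A=forall, E=exists)
Group into maximal same-type runs:
  Ex1 | Ax7
Number of blocks = 2

2


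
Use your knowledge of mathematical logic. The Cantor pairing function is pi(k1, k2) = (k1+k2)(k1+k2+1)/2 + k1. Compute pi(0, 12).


k1 + k2 = 12
(k1+k2)(k1+k2+1)/2 = 12 * 13 / 2 = 78
pi = 78 + 0 = 78

78


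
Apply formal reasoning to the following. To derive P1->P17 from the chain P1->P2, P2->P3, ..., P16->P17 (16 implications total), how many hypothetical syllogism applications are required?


With 16 implications in a chain connecting 17 propositions:
P1->P2, P2->P3, ..., P16->P17
Steps needed = (number of implications) - 1 = 16 - 1 = 15

15


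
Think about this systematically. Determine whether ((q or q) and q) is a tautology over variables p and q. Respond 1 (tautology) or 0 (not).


Check all 4 assignments:
p=0, q=0: 0
p=0, q=1: 1
p=1, q=0: 0
p=1, q=1: 1
Satisfying count = 2/4.
Tautology iff count = 4: no.

0


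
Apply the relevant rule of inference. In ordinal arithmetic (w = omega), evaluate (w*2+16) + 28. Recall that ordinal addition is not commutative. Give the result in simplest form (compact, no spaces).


Compute (w*2+16) + 28.
Ordinal + is associative but NOT commutative; for finite n>0, n + w = w but w + n stays w+n.
By associativity: (w*2+16) + 28 = w*2 + (16+28) = w*2+44.
Result = w*2+44

w*2+44


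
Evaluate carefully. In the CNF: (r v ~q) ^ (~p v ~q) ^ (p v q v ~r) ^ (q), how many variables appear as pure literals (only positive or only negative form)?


Check each variable for pure literal status:
p: mixed (not pure)
q: mixed (not pure)
r: mixed (not pure)
Pure literal count = 0

0


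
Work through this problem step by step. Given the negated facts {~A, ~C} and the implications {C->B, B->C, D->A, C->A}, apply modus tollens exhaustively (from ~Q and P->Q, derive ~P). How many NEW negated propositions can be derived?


Initial negated facts: {~A, ~C}
Apply modus tollens to closure:
  ~C and B->C  =>  ~B
  ~A and D->A  =>  ~D
Final negated: {~A, ~B, ~C, ~D}
New negations: {~B, ~D}
Count = 2

2


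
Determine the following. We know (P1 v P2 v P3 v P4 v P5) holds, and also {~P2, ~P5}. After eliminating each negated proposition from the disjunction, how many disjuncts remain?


Original disjuncts (5): P1, P2, P3, P4, P5
Negated (eliminate): ~P2, ~P5
Remaining disjuncts: P1, P3, P4
Count = 5 - 2 = 3

3


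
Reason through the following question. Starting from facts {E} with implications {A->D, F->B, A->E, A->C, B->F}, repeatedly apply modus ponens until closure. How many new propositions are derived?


Initial facts: {E}
Apply modus ponens to closure:
  (no implication fires)
Final known: {E}
New propositions: {(none)}
Count = 0

0


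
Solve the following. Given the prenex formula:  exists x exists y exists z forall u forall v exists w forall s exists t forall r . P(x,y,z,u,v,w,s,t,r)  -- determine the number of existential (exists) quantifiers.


Quantifier prefix: exists x exists y exists z forall u forall v exists w forall s exists t forall r
Mark each quantifier type:
  E E E U U E U E U
Universal count = 4, Existential count = 5
Asked for existential (exists) quantifiers: 5

5


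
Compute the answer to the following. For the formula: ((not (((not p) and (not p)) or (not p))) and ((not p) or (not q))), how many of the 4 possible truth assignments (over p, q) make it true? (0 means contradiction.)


Check all 4 assignments:
p=0, q=0: 0
p=0, q=1: 0
p=1, q=0: 1
p=1, q=1: 0
Count of True = 1

1


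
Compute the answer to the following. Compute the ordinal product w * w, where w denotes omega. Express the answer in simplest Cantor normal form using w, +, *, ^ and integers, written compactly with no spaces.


Compute w * w.
Ordinal * is associative and left-distributive over +, but NOT commutative; for finite n>1, n*w = w but w*n stays w*n.
w * w = w^2 by definition.
Result = w^2

w^2


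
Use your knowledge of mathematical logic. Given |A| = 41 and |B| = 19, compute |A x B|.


The Cartesian product A x B contains all ordered pairs (a, b).
|A x B| = |A| * |B| = 41 * 19 = 779

779


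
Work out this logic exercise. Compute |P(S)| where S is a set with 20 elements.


The power set of a set with n elements has 2^n elements.
|P(S)| = 2^20 = 1048576

1048576


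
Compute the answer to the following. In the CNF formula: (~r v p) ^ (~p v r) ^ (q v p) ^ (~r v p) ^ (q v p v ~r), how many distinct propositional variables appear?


Identify each variable that appears in the formula.
Variables found: p, q, r
Count = 3

3


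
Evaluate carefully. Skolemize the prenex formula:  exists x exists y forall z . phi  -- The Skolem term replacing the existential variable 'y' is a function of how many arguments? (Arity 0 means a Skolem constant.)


Quantifier prefix: exists x exists y forall z
'y' is existentially quantified at position 2.
No universal quantifiers precede it.
Skolem function arity = 0 (a Skolem constant)

0


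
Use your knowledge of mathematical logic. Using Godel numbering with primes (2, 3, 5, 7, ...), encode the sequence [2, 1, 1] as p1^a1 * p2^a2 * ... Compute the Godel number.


Encode each element as an exponent of the corresponding prime:
  2^2 = 4
  3^1 = 3
  5^1 = 5
Product = 4 * 3 * 5 = 60

60


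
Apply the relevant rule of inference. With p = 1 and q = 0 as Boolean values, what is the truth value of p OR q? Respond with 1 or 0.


p = 1, q = 0
Operation: p OR q
Evaluate: 1 OR 0 = 1

1
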